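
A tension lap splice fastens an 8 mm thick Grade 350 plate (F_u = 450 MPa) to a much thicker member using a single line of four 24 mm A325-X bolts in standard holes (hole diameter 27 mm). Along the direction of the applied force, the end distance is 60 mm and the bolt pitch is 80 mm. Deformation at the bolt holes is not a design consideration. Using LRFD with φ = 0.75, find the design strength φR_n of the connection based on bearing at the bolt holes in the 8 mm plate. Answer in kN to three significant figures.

772 kN

Per bolt r_n = 1.5 l_c t F_u ≤ 3.0 d t F_u; upper limit = 3.0 × 24 × 8 × 450 / 1000 = 259.2 kN.
Edge bolt: l_c = 60 − 27/2 = 46.5 mm → 1.5 × 46.5 × 8 × 450 / 1000 = 251.1 → r_n = 251.1 kN.
Interior bolts: l_c = 80 − 27 = 53 mm → 1.5 × 53 × 8 × 450 / 1000 = 286.2 → r_n = 259.2 kN.
R_n = 1 × 251.1 + 3 × 259.2 = 1029 kN.
Design strength φR_n = 0.75 × 1029 = 772 kN.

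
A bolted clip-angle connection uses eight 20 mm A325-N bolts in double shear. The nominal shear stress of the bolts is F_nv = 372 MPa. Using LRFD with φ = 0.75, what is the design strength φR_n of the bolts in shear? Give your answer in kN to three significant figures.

1400 kN

A_b = π × 20² / 4 = 314.2 mm².
R_n = F_nv · A_b · n · n_s = 372 × 314.2 × 8 × 2 / 1000 = 1870 kN.
Design strength φR_n = 0.75 × 1870 = 1400 kN.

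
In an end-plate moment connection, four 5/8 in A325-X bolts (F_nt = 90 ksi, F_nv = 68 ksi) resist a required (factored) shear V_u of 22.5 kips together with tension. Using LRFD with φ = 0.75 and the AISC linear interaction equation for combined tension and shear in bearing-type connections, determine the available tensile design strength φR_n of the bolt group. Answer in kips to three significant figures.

77.9 kips

A_b = π·0.625²/4 = 0.3068 in²; f_rv = 22.5 / (4 × 0.3068) = 18.33 ksi.
F'_nt = 1.3 F_nt − (F_nt / φF_nv) f_rv = 1.3·90 − (90/(0.75·68))·18.33 = 84.64 ksi, capped at F_nt → F'_nt = 84.64 ksi.
R_n = F'_nt · A_b · n = 84.64 × 0.3068 × 4 = 103.9 kips.
Design strength φR_n = 0.75 × 103.9 = 77.9 kips.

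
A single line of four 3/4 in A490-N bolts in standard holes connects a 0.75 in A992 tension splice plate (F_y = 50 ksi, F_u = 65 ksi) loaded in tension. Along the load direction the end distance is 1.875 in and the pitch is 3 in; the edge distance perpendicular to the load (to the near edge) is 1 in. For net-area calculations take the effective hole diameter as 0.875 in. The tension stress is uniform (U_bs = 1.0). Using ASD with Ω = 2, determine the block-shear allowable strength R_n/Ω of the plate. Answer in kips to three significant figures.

Shear plane L_v = 1.875 + 3·3 = 10.88 in; A_gv = 10.88 × 0.75 = 8.156 in².
A_nv = (10.88 − 3.5·0.875) × 0.75 = 5.859 in².
A_nt = (1 − 0.5·0.875) × 0.75 = 0.4219 in².
0.6 F_u A_nv = 228.5 kips; 0.6 F_y A_gv = 244.7 kips → shear rupture governs the shear term.
R_n = 228.5 + 1.0 × 65 × 0.4219 = 255.9 kips.
Allowable strength R_n/Ω = 255.9 / 2 = 128 kips.

128 kips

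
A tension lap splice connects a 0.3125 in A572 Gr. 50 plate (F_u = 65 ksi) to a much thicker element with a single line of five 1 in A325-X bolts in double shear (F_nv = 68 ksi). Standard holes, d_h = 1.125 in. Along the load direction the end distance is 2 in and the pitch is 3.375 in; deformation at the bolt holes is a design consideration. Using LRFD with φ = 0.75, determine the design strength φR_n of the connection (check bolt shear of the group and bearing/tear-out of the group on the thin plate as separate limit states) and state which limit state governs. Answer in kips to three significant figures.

173 kips (bearing governs)

Bolt shear: A_b = π·1²/4 = 0.7854 in²; R_n = 68 × 0.7854 × 5 × 2 = 534.1 kips → 0.75 × 534.1 = 401 kips.
Bearing (1.2 l_c t F_u ≤ 2.4 d t F_u): upper limit = 2.4·1·0.3125·65 = 48.75 kips.
  Edge l_c = 2 − 1.125/2 = 1.438 → r_n = 35.04 kips; interior l_c = 3.375 − 1.125 = 2.25 → r_n = 48.75 kips.
  R_n,bearing = 1·35.04 + 4·48.75 = 230 kips → 0.75 × 230 = 173 kips.
Bearing governs: 173 kips.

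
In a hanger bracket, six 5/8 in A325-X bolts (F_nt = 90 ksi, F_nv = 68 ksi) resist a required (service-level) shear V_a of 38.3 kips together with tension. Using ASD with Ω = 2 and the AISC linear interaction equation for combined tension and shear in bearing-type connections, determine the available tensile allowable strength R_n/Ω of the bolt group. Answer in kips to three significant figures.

A_b = π·0.625²/4 = 0.3068 in²; f_rv = 38.3 / (6 × 0.3068) = 20.81 ksi.
F'_nt = 1.3 F_nt − (Ω F_nt / F_nv) f_rv = 1.3·90 − (2·90/68)·20.81 = 61.92 ksi, capped at F_nt → F'_nt = 61.92 ksi.
R_n = F'_nt · A_b · n = 61.92 × 0.3068 × 6 = 114 kips.
Allowable strength R_n/Ω = 114 / 2 = 57 kips.

57 kips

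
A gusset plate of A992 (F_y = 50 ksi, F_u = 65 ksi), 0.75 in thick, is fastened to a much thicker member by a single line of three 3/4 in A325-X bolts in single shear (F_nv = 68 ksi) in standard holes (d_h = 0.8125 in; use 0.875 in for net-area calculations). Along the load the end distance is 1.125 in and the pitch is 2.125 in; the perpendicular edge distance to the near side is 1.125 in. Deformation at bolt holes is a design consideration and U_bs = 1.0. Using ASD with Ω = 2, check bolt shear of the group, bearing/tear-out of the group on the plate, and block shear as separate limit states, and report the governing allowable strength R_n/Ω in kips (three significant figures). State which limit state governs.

45.1 kips (bolt shear governs)

Bolt shear: A_b = π·0.75²/4 = 0.4418 in²; R_n = 68 × 0.4418 × 3 × 1 = 90.12 kips → 90.12 / 2 = 45.1 kips.
Bearing: edge l_c = 0.7188, r_n = 42.05 kips; interior l_c = 1.312, r_n = 76.78 kips; R_n = 42.05 + 2·76.78 = 195.6 kips → 97.8 kips.
Block shear: A_gv = 4.031, A_nv = 2.391, A_nt = 0.5156 in²; R_n = min(0.6F_uA_nv, 0.6F_yA_gv) + U_bs·F_u·A_nt = 126.8 kips → 63.4 kips.
Bolt shear governs: 45.1 kips.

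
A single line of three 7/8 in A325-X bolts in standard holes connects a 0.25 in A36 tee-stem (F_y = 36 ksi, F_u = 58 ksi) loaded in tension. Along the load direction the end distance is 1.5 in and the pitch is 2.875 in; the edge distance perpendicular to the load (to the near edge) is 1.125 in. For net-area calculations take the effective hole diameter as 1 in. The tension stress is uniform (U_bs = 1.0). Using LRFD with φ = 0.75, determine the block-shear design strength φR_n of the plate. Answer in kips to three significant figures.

Shear plane L_v = 1.5 + 2·2.875 = 7.25 in; A_gv = 7.25 × 0.25 = 1.812 in².
A_nv = (7.25 − 2.5·1) × 0.25 = 1.188 in².
A_nt = (1.125 − 0.5·1) × 0.25 = 0.1562 in².
0.6 F_u A_nv = 41.32 kips; 0.6 F_y A_gv = 39.15 kips → shear yielding governs the shear term.
R_n = 39.15 + 1.0 × 58 × 0.1562 = 48.21 kips.
Design strength φR_n = 0.75 × 48.21 = 36.2 kips.

36.2 kips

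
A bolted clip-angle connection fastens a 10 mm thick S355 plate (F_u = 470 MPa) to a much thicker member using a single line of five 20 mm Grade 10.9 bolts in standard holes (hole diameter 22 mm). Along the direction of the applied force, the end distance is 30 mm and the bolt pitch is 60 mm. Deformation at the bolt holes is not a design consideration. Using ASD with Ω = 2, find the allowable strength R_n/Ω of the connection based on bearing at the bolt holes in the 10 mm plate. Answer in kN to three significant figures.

Per bolt r_n = 1.5 l_c t F_u ≤ 3.0 d t F_u; upper limit = 3.0 × 20 × 10 × 470 / 1000 = 282 kN.
Edge bolt: l_c = 30 − 22/2 = 19 mm → 1.5 × 19 × 10 × 470 / 1000 = 133.9 → r_n = 133.9 kN.
Interior bolts: l_c = 60 − 22 = 38 mm → 1.5 × 38 × 10 × 470 / 1000 = 267.9 → r_n = 267.9 kN.
R_n = 1 × 133.9 + 4 × 267.9 = 1206 kN.
Allowable strength R_n/Ω = 1206 / 2 = 603 kN.

603 kN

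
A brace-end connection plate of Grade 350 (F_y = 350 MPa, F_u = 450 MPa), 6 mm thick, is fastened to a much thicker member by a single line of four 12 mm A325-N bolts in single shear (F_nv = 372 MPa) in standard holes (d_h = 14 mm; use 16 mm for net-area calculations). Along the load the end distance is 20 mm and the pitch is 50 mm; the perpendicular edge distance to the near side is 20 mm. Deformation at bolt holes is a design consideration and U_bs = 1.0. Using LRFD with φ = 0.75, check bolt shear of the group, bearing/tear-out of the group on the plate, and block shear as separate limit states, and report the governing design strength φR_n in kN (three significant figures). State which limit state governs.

126 kN (bolt shear governs)

Bolt shear: A_b = π·12²/4 = 113.1 mm²; R_n = 372 × 113.1 × 4 × 1 / 1000 = 168.3 kN → 0.75 × 168.3 = 126 kN.
Bearing: edge l_c = 13, r_n = 42.12 kN; interior l_c = 36, r_n = 77.76 kN; R_n = 42.12 + 3·77.76 = 275.4 kN → 207 kN.
Block shear: A_gv = 1020, A_nv = 684, A_nt = 72 mm²; R_n = min(0.6F_uA_nv, 0.6F_yA_gv) + U_bs·F_u·A_nt = 217.1 kN → 163 kN.
Bolt shear governs: 126 kN.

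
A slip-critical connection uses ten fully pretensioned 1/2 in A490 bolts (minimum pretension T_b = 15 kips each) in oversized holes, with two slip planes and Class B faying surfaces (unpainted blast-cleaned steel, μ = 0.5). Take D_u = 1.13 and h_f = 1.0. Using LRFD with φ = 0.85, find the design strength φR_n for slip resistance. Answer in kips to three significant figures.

R_n = μ · D_u · h_f · T_b · n_s · n_b = 0.5 × 1.13 × 1.0 × 15 × 2 × 10 = 169.5 kips.
Design strength φR_n = 0.85 × 169.5 = 144 kips.

144 kips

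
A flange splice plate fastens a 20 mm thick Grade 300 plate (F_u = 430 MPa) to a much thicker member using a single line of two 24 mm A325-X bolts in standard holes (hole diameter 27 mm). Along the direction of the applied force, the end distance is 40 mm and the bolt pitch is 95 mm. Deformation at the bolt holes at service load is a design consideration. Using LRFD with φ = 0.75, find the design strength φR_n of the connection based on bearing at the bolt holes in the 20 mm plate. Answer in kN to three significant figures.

577 kN

Per bolt r_n = 1.2 l_c t F_u ≤ 2.4 d t F_u; upper limit = 2.4 × 24 × 20 × 430 / 1000 = 495.4 kN.
Edge bolt: l_c = 40 − 27/2 = 26.5 mm → 1.2 × 26.5 × 20 × 430 / 1000 = 273.5 → r_n = 273.5 kN.
Interior bolts: l_c = 95 − 27 = 68 mm → 1.2 × 68 × 20 × 430 / 1000 = 701.8 → r_n = 495.4 kN.
R_n = 1 × 273.5 + 1 × 495.4 = 768.8 kN.
Design strength φR_n = 0.75 × 768.8 = 577 kN.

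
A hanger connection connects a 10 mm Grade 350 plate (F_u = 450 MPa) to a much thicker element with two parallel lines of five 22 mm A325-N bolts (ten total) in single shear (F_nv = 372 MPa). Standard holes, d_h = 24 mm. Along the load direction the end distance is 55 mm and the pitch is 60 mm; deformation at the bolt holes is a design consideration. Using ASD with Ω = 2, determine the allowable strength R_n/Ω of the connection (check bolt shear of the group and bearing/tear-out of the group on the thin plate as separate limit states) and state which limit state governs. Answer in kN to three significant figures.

707 kN (bolt shear governs)

Bolt shear: A_b = π·22²/4 = 380.1 mm²; R_n = 372 × 380.1 × 10 × 1 / 1000 = 1414 kN → 1414 / 2 = 707 kN.
Bearing (1.2 l_c t F_u ≤ 2.4 d t F_u): upper limit = 2.4·22·10·450 / 1000 = 237.6 kN.
  Edge l_c = 55 − 24/2 = 43 → r_n = 232.2 kN; interior l_c = 60 − 24 = 36 → r_n = 194.4 kN.
  R_n,bearing = 2·232.2 + 8·194.4 = 2020 kN → 2020 / 2 = 1010 kN.
Bolt shear governs: 707 kN.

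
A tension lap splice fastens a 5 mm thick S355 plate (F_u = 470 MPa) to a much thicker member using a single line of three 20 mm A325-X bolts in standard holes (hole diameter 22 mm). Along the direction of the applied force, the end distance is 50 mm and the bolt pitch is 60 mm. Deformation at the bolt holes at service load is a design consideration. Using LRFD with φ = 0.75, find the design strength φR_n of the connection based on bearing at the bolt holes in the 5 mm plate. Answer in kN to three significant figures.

Per bolt r_n = 1.2 l_c t F_u ≤ 2.4 d t F_u; upper limit = 2.4 × 20 × 5 × 470 / 1000 = 112.8 kN.
Edge bolt: l_c = 50 − 22/2 = 39 mm → 1.2 × 39 × 5 × 470 / 1000 = 110 → r_n = 110 kN.
Interior bolts: l_c = 60 − 22 = 38 mm → 1.2 × 38 × 5 × 470 / 1000 = 107.2 → r_n = 107.2 kN.
R_n = 1 × 110 + 2 × 107.2 = 324.3 kN.
Design strength φR_n = 0.75 × 324.3 = 243 kN.

243 kN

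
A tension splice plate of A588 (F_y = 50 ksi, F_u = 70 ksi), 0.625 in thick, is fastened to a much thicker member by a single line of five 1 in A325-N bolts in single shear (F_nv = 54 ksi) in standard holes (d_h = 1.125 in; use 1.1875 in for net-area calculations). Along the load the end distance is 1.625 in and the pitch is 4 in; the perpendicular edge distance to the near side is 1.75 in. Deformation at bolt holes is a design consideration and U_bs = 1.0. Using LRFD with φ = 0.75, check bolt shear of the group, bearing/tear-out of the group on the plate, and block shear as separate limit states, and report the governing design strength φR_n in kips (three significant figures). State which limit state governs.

Bolt shear: A_b = π·1²/4 = 0.7854 in²; R_n = 54 × 0.7854 × 5 × 1 = 212.1 kips → 0.75 × 212.1 = 159 kips.
Bearing: edge l_c = 1.062, r_n = 55.78 kips; interior l_c = 2.875, r_n = 105 kips; R_n = 55.78 + 4·105 = 475.8 kips → 357 kips.
Block shear: A_gv = 11.02, A_nv = 7.676, A_nt = 0.7227 in²; R_n = min(0.6F_uA_nv, 0.6F_yA_gv) + U_bs·F_u·A_nt = 373 kips → 280 kips.
Bolt shear governs: 159 kips.

159 kips (bolt shear governs)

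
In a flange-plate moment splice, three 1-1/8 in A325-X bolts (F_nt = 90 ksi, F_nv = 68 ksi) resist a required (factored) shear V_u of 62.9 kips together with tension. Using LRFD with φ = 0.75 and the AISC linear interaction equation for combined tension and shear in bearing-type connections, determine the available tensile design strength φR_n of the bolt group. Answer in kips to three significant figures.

178 kips

A_b = π·1.125²/4 = 0.994 in²; f_rv = 62.9 / (3 × 0.994) = 21.09 ksi.
F'_nt = 1.3 F_nt − (F_nt / φF_nv) f_rv = 1.3·90 − (90/(0.75·68))·21.09 = 79.78 ksi, capped at F_nt → F'_nt = 79.78 ksi.
R_n = F'_nt · A_b · n = 79.78 × 0.994 × 3 = 237.9 kips.
Design strength φR_n = 0.75 × 237.9 = 178 kips.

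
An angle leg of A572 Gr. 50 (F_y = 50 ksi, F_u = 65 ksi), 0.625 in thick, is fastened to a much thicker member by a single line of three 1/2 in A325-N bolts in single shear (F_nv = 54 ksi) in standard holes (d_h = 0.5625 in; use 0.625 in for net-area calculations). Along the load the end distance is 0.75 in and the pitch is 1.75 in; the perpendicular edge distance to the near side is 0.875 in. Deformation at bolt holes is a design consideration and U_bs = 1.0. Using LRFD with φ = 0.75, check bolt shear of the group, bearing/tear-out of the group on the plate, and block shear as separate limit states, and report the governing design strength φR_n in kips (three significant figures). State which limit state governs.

23.9 kips (bolt shear governs)

Bolt shear: A_b = π·0.5²/4 = 0.1963 in²; R_n = 54 × 0.1963 × 3 × 1 = 31.81 kips → 0.75 × 31.81 = 23.9 kips.
Bearing: edge l_c = 0.4688, r_n = 22.85 kips; interior l_c = 1.188, r_n = 48.75 kips; R_n = 22.85 + 2·48.75 = 120.4 kips → 90.3 kips.
Block shear: A_gv = 2.656, A_nv = 1.68, A_nt = 0.3516 in²; R_n = min(0.6F_uA_nv, 0.6F_yA_gv) + U_bs·F_u·A_nt = 88.36 kips → 66.3 kips.
Bolt shear governs: 23.9 kips.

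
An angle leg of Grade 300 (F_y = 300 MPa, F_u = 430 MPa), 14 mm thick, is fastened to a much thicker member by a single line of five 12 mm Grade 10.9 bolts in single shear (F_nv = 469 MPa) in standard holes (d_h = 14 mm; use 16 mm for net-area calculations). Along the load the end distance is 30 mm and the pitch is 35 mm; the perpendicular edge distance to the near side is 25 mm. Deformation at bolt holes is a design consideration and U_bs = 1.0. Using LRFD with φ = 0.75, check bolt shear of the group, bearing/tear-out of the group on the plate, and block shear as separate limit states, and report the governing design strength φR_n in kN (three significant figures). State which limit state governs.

Bolt shear: A_b = π·12²/4 = 113.1 mm²; R_n = 469 × 113.1 × 5 × 1 / 1000 = 265.2 kN → 0.75 × 265.2 = 199 kN.
Bearing: edge l_c = 23, r_n = 166.2 kN; interior l_c = 21, r_n = 151.7 kN; R_n = 166.2 + 4·151.7 = 773 kN → 580 kN.
Block shear: A_gv = 2380, A_nv = 1372, A_nt = 238 mm²; R_n = min(0.6F_uA_nv, 0.6F_yA_gv) + U_bs·F_u·A_nt = 456.3 kN → 342 kN.
Bolt shear governs: 199 kN.

199 kN (bolt shear governs)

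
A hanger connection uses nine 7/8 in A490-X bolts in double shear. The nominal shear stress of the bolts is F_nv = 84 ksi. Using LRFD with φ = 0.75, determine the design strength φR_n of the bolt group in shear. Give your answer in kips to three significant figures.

682 kips

A_b = π × 0.875² / 4 = 0.6013 in².
R_n = F_nv · A_b · n · n_s = 84 × 0.6013 × 9 × 2 = 909.2 kips.
Design strength φR_n = 0.75 × 909.2 = 682 kips.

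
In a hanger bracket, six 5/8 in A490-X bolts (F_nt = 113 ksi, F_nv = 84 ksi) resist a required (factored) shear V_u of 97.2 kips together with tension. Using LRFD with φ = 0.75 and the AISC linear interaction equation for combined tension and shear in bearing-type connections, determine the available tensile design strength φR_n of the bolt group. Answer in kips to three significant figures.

A_b = π·0.625²/4 = 0.3068 in²; f_rv = 97.2 / (6 × 0.3068) = 52.8 ksi.
F'_nt = 1.3 F_nt − (F_nt / φF_nv) f_rv = 1.3·113 − (113/(0.75·84))·52.8 = 52.19 ksi, capped at F_nt → F'_nt = 52.19 ksi.
R_n = F'_nt · A_b · n = 52.19 × 0.3068 × 6 = 96.07 kips.
Design strength φR_n = 0.75 × 96.07 = 72.1 kips.

72.1 kips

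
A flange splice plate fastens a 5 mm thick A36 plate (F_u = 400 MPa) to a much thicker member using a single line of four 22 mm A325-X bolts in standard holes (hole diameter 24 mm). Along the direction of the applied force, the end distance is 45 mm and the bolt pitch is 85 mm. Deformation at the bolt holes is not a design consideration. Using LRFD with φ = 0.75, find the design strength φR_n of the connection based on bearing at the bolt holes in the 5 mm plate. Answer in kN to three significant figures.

371 kN

Per bolt r_n = 1.5 l_c t F_u ≤ 3.0 d t F_u; upper limit = 3.0 × 22 × 5 × 400 / 1000 = 132 kN.
Edge bolt: l_c = 45 − 24/2 = 33 mm → 1.5 × 33 × 5 × 400 / 1000 = 99 → r_n = 99 kN.
Interior bolts: l_c = 85 − 24 = 61 mm → 1.5 × 61 × 5 × 400 / 1000 = 183 → r_n = 132 kN.
R_n = 1 × 99 + 3 × 132 = 495 kN.
Design strength φR_n = 0.75 × 495 = 371 kN.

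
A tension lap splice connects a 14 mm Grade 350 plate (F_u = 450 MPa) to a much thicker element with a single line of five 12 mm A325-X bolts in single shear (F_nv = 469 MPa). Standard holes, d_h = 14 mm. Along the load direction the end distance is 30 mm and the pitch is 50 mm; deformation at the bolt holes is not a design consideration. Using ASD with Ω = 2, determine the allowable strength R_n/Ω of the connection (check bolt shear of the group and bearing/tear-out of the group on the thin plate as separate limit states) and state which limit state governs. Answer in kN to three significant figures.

133 kN (bolt shear governs)

Bolt shear: A_b = π·12²/4 = 113.1 mm²; R_n = 469 × 113.1 × 5 × 1 / 1000 = 265.2 kN → 265.2 / 2 = 133 kN.
Bearing (1.5 l_c t F_u ≤ 3.0 d t F_u): upper limit = 3.0·12·14·450 / 1000 = 226.8 kN.
  Edge l_c = 30 − 14/2 = 23 → r_n = 217.3 kN; interior l_c = 50 − 14 = 36 → r_n = 226.8 kN.
  R_n,bearing = 1·217.3 + 4·226.8 = 1125 kN → 1125 / 2 = 562 kN.
Bolt shear governs: 133 kN.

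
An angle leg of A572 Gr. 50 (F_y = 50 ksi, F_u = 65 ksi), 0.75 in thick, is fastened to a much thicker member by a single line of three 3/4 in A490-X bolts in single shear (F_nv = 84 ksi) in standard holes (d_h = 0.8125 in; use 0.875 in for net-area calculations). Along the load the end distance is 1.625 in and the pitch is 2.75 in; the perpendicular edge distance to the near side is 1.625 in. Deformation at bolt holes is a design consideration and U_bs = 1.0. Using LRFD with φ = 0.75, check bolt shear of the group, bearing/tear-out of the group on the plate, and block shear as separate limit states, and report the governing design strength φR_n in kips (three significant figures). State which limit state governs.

83.5 kips (bolt shear governs)

Bolt shear: A_b = π·0.75²/4 = 0.4418 in²; R_n = 84 × 0.4418 × 3 × 1 = 111.3 kips → 0.75 × 111.3 = 83.5 kips.
Bearing: edge l_c = 1.219, r_n = 71.3 kips; interior l_c = 1.938, r_n = 87.75 kips; R_n = 71.3 + 2·87.75 = 246.8 kips → 185 kips.
Block shear: A_gv = 5.344, A_nv = 3.703, A_nt = 0.8906 in²; R_n = min(0.6F_uA_nv, 0.6F_yA_gv) + U_bs·F_u·A_nt = 202.3 kips → 152 kips.
Bolt shear governs: 83.5 kips.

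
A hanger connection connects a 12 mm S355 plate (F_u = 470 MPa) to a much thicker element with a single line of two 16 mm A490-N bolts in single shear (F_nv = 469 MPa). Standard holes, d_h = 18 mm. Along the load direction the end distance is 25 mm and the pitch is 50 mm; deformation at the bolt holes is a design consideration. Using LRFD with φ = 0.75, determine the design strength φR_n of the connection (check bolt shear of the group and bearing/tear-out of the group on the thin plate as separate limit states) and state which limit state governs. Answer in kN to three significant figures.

Bolt shear: A_b = π·16²/4 = 201.1 mm²; R_n = 469 × 201.1 × 2 × 1 / 1000 = 188.6 kN → 0.75 × 188.6 = 141 kN.
Bearing (1.2 l_c t F_u ≤ 2.4 d t F_u): upper limit = 2.4·16·12·470 / 1000 = 216.6 kN.
  Edge l_c = 25 − 18/2 = 16 → r_n = 108.3 kN; interior l_c = 50 − 18 = 32 → r_n = 216.6 kN.
  R_n,bearing = 1·108.3 + 1·216.6 = 324.9 kN → 0.75 × 324.9 = 244 kN.
Bolt shear governs: 141 kN.

141 kN (bolt shear governs)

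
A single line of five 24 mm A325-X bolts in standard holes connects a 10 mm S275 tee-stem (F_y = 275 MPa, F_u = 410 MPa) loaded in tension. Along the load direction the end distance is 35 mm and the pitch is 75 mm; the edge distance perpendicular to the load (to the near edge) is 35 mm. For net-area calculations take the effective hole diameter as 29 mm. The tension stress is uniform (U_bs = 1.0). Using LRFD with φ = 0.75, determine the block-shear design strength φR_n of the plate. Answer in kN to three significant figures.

Shear plane L_v = 35 + 4·75 = 335 mm; A_gv = 335 × 10 = 3350 mm².
A_nv = (335 − 4.5·29) × 10 = 2045 mm².
A_nt = (35 − 0.5·29) × 10 = 205 mm².
0.6 F_u A_nv = 503.1 kN; 0.6 F_y A_gv = 552.8 kN → shear rupture governs the shear term.
R_n = 503.1 + 1.0 × 410 × 205 / 1000 = 587.1 kN.
Design strength φR_n = 0.75 × 587.1 = 440 kN.

440 kN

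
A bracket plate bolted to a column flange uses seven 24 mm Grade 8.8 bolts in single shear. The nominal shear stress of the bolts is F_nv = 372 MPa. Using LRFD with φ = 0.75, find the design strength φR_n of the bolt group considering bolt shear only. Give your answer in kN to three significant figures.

884 kN

A_b = π × 24² / 4 = 452.4 mm².
R_n = F_nv · A_b · n · n_s = 372 × 452.4 × 7 × 1 / 1000 = 1178 kN.
Design strength φR_n = 0.75 × 1178 = 884 kN.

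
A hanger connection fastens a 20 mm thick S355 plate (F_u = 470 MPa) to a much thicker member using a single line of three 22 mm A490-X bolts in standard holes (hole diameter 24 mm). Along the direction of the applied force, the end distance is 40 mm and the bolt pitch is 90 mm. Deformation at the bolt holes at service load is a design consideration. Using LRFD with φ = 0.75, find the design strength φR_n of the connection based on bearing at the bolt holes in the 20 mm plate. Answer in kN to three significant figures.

981 kN

Per bolt r_n = 1.2 l_c t F_u ≤ 2.4 d t F_u; upper limit = 2.4 × 22 × 20 × 470 / 1000 = 496.3 kN.
Edge bolt: l_c = 40 − 24/2 = 28 mm → 1.2 × 28 × 20 × 470 / 1000 = 315.8 → r_n = 315.8 kN.
Interior bolts: l_c = 90 − 24 = 66 mm → 1.2 × 66 × 20 × 470 / 1000 = 744.5 → r_n = 496.3 kN.
R_n = 1 × 315.8 + 2 × 496.3 = 1308 kN.
Design strength φR_n = 0.75 × 1308 = 981 kN.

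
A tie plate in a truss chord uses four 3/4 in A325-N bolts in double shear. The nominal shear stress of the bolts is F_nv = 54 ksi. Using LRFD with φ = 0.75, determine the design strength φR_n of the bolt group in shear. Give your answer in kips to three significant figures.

A_b = π × 0.75² / 4 = 0.4418 in².
R_n = F_nv · A_b · n · n_s = 54 × 0.4418 × 4 × 2 = 190.9 kips.
Design strength φR_n = 0.75 × 190.9 = 143 kips.

143 kips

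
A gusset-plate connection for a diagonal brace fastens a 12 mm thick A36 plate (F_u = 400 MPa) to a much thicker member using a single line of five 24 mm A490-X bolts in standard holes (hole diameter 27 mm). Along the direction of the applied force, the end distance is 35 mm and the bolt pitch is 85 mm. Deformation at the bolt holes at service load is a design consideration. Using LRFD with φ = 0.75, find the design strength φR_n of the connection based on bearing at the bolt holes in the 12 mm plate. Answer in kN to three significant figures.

922 kN

Per bolt r_n = 1.2 l_c t F_u ≤ 2.4 d t F_u; upper limit = 2.4 × 24 × 12 × 400 / 1000 = 276.5 kN.
Edge bolt: l_c = 35 − 27/2 = 21.5 mm → 1.2 × 21.5 × 12 × 400 / 1000 = 123.8 → r_n = 123.8 kN.
Interior bolts: l_c = 85 − 27 = 58 mm → 1.2 × 58 × 12 × 400 / 1000 = 334.1 → r_n = 276.5 kN.
R_n = 1 × 123.8 + 4 × 276.5 = 1230 kN.
Design strength φR_n = 0.75 × 1230 = 922 kN.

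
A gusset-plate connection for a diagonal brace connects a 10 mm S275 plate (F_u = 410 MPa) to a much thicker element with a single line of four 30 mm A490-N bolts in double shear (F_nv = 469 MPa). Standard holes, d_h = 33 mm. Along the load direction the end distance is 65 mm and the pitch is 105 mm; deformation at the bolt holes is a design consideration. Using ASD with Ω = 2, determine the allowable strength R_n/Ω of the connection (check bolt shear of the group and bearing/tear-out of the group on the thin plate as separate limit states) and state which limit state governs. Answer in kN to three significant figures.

562 kN (bearing governs)

Bolt shear: A_b = π·30²/4 = 706.9 mm²; R_n = 469 × 706.9 × 4 × 2 / 1000 = 2652 kN → 2652 / 2 = 1330 kN.
Bearing (1.2 l_c t F_u ≤ 2.4 d t F_u): upper limit = 2.4·30·10·410 / 1000 = 295.2 kN.
  Edge l_c = 65 − 33/2 = 48.5 → r_n = 238.6 kN; interior l_c = 105 − 33 = 72 → r_n = 295.2 kN.
  R_n,bearing = 1·238.6 + 3·295.2 = 1124 kN → 1124 / 2 = 562 kN.
Bearing governs: 562 kN.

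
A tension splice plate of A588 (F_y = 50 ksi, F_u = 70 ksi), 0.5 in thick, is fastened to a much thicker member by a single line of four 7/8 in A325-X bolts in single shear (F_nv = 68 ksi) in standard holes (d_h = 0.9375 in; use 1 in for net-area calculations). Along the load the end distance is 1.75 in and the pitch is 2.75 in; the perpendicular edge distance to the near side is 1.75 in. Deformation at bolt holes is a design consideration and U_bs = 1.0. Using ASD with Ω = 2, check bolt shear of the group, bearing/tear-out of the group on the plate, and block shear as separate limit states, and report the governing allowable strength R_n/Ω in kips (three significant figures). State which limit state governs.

Bolt shear: A_b = π·0.875²/4 = 0.6013 in²; R_n = 68 × 0.6013 × 4 × 1 = 163.6 kips → 163.6 / 2 = 81.8 kips.
Bearing: edge l_c = 1.281, r_n = 53.81 kips; interior l_c = 1.812, r_n = 73.5 kips; R_n = 53.81 + 3·73.5 = 274.3 kips → 137 kips.
Block shear: A_gv = 5, A_nv = 3.25, A_nt = 0.625 in²; R_n = min(0.6F_uA_nv, 0.6F_yA_gv) + U_bs·F_u·A_nt = 180.2 kips → 90.1 kips.
Bolt shear governs: 81.8 kips.

81.8 kips (bolt shear governs)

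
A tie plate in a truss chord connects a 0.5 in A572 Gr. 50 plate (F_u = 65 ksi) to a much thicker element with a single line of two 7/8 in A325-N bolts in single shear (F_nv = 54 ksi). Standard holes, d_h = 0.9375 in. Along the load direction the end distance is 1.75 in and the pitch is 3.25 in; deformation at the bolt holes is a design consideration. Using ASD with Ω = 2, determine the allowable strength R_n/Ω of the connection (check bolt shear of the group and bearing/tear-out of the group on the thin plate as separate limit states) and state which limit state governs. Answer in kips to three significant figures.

Bolt shear: A_b = π·0.875²/4 = 0.6013 in²; R_n = 54 × 0.6013 × 2 × 1 = 64.94 kips → 64.94 / 2 = 32.5 kips.
Bearing (1.2 l_c t F_u ≤ 2.4 d t F_u): upper limit = 2.4·0.875·0.5·65 = 68.25 kips.
  Edge l_c = 1.75 − 0.9375/2 = 1.281 → r_n = 49.97 kips; interior l_c = 3.25 − 0.9375 = 2.312 → r_n = 68.25 kips.
  R_n,bearing = 1·49.97 + 1·68.25 = 118.2 kips → 118.2 / 2 = 59.1 kips.
Bolt shear governs: 32.5 kips.

32.5 kips (bolt shear governs)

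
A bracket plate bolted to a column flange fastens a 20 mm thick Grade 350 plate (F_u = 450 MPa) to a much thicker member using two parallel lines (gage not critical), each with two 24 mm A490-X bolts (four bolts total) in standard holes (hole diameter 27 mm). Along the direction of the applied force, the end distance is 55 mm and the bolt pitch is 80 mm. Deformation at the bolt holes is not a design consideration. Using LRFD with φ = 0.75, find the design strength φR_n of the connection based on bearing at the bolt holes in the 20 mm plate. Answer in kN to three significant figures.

Per bolt r_n = 1.5 l_c t F_u ≤ 3.0 d t F_u; upper limit = 3.0 × 24 × 20 × 450 / 1000 = 648 kN.
Edge bolt: l_c = 55 − 27/2 = 41.5 mm → 1.5 × 41.5 × 20 × 450 / 1000 = 560.2 → r_n = 560.2 kN.
Interior bolts: l_c = 80 − 27 = 53 mm → 1.5 × 53 × 20 × 450 / 1000 = 715.5 → r_n = 648 kN.
R_n = 2 × 560.2 + 2 × 648 = 2416 kN.
Design strength φR_n = 0.75 × 2416 = 1810 kN.

1810 kN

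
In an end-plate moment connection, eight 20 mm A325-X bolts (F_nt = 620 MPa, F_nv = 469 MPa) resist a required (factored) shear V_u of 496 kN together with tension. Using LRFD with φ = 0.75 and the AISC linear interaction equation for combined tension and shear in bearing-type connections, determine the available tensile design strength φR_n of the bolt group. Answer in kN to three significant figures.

864 kN

A_b = π·20²/4 = 314.2 mm²; f_rv = 496 × 1000 / (8 × 314.2) = 197.4 MPa.
F'_nt = 1.3 F_nt − (F_nt / φF_nv) f_rv = 1.3·620 − (620/(0.75·469))·197.4 = 458.1 MPa, capped at F_nt → F'_nt = 458.1 MPa.
R_n = F'_nt · A_b · n = 458.1 × 314.2 × 8 / 1000 = 1151 kN.
Design strength φR_n = 0.75 × 1151 = 864 kN.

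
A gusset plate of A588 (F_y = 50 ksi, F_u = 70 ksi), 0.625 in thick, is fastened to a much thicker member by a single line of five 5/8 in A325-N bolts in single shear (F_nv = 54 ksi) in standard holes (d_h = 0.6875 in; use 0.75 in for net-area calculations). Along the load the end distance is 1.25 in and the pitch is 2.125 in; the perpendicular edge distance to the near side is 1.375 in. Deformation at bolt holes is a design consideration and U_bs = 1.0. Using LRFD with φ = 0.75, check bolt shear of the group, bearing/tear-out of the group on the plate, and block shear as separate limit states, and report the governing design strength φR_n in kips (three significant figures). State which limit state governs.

62.1 kips (bolt shear governs)

Bolt shear: A_b = π·0.625²/4 = 0.3068 in²; R_n = 54 × 0.3068 × 5 × 1 = 82.83 kips → 0.75 × 82.83 = 62.1 kips.
Bearing: edge l_c = 0.9062, r_n = 47.58 kips; interior l_c = 1.438, r_n = 65.62 kips; R_n = 47.58 + 4·65.62 = 310.1 kips → 233 kips.
Block shear: A_gv = 6.094, A_nv = 3.984, A_nt = 0.625 in²; R_n = min(0.6F_uA_nv, 0.6F_yA_gv) + U_bs·F_u·A_nt = 211.1 kips → 158 kips.
Bolt shear governs: 62.1 kips.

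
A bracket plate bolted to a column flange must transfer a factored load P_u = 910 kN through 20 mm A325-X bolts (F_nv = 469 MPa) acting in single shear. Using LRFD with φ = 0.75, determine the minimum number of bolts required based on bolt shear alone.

9 bolts

A_b = π·20²/4 = 314.2 mm².
Per-bolt design strength φR_n = 0.75 × 469 × 314.2 × 1 / 1000 = 110.5 kN.
n ≥ 910 / 110.5 = 8.235 → use 9 bolts.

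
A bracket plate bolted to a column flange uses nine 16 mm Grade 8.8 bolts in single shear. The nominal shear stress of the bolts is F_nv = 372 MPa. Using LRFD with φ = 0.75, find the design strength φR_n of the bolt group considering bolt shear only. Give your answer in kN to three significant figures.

A_b = π × 16² / 4 = 201.1 mm².
R_n = F_nv · A_b · n · n_s = 372 × 201.1 × 9 × 1 / 1000 = 673.2 kN.
Design strength φR_n = 0.75 × 673.2 = 505 kN.

505 kN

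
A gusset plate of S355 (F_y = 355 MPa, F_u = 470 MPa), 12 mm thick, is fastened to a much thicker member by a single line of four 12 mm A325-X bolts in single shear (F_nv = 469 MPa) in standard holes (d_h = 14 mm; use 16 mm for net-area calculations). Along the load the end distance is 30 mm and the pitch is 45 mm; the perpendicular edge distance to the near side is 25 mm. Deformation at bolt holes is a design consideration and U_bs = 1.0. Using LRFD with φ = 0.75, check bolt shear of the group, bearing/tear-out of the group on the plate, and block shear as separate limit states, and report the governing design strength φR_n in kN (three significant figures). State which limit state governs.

159 kN (bolt shear governs)

Bolt shear: A_b = π·12²/4 = 113.1 mm²; R_n = 469 × 113.1 × 4 × 1 / 1000 = 212.2 kN → 0.75 × 212.2 = 159 kN.
Bearing: edge l_c = 23, r_n = 155.7 kN; interior l_c = 31, r_n = 162.4 kN; R_n = 155.7 + 3·162.4 = 643 kN → 482 kN.
Block shear: A_gv = 1980, A_nv = 1308, A_nt = 204 mm²; R_n = min(0.6F_uA_nv, 0.6F_yA_gv) + U_bs·F_u·A_nt = 464.7 kN → 349 kN.
Bolt shear governs: 159 kN.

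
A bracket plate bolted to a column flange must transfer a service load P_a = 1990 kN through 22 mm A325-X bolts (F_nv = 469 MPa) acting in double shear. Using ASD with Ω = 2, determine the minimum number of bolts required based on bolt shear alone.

12 bolts

A_b = π·22²/4 = 380.1 mm².
Per-bolt allowable strength R_n/Ω = 469 × 380.1 × 2 / 1000 / 2 = 178.3 kN.
n ≥ 1990 / 178.3 = 11.16 → use 12 bolts.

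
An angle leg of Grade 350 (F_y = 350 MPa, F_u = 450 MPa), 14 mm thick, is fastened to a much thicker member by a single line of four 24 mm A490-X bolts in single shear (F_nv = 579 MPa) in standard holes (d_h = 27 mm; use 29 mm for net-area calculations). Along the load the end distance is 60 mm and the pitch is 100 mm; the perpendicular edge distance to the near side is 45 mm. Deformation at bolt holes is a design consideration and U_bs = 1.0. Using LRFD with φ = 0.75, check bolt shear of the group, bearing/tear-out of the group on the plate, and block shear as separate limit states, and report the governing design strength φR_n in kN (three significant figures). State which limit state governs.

Bolt shear: A_b = π·24²/4 = 452.4 mm²; R_n = 579 × 452.4 × 4 × 1 / 1000 = 1048 kN → 0.75 × 1048 = 786 kN.
Bearing: edge l_c = 46.5, r_n = 351.5 kN; interior l_c = 73, r_n = 362.9 kN; R_n = 351.5 + 3·362.9 = 1440 kN → 1080 kN.
Block shear: A_gv = 5040, A_nv = 3619, A_nt = 427 mm²; R_n = min(0.6F_uA_nv, 0.6F_yA_gv) + U_bs·F_u·A_nt = 1169 kN → 877 kN.
Bolt shear governs: 786 kN.

786 kN (bolt shear governs)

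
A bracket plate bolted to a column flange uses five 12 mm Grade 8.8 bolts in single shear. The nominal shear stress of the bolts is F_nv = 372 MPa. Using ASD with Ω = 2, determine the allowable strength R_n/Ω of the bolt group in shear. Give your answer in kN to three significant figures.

A_b = π × 12² / 4 = 113.1 mm².
R_n = F_nv · A_b · n · n_s = 372 × 113.1 × 5 × 1 / 1000 = 210.4 kN.
Allowable strength R_n/Ω = 210.4 / 2 = 105 kN.

105 kN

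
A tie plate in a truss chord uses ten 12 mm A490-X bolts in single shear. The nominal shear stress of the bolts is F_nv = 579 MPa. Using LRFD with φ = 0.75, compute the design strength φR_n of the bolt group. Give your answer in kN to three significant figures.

491 kN

A_b = π × 12² / 4 = 113.1 mm².
R_n = F_nv · A_b · n · n_s = 579 × 113.1 × 10 × 1 / 1000 = 654.8 kN.
Design strength φR_n = 0.75 × 654.8 = 491 kN.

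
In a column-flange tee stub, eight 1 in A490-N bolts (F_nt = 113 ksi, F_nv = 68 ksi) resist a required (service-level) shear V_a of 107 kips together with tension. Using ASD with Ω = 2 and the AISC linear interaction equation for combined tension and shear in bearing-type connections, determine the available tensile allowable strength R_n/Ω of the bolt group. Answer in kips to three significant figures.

284 kips

A_b = π·1²/4 = 0.7854 in²; f_rv = 107 / (8 × 0.7854) = 17.03 ksi.
F'_nt = 1.3 F_nt − (Ω F_nt / F_nv) f_rv = 1.3·113 − (2·113/68)·17.03 = 90.3 ksi, capped at F_nt → F'_nt = 90.3 ksi.
R_n = F'_nt · A_b · n = 90.3 × 0.7854 × 8 = 567.4 kips.
Allowable strength R_n/Ω = 567.4 / 2 = 284 kips.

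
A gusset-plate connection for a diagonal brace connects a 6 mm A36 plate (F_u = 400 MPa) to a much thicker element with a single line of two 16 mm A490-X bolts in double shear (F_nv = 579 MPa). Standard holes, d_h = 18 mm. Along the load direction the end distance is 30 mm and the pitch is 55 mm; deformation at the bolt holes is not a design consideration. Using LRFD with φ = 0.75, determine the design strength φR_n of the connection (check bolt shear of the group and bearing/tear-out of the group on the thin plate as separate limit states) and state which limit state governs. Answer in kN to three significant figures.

Bolt shear: A_b = π·16²/4 = 201.1 mm²; R_n = 579 × 201.1 × 2 × 2 / 1000 = 465.7 kN → 0.75 × 465.7 = 349 kN.
Bearing (1.5 l_c t F_u ≤ 3.0 d t F_u): upper limit = 3.0·16·6·400 / 1000 = 115.2 kN.
  Edge l_c = 30 − 18/2 = 21 → r_n = 75.6 kN; interior l_c = 55 − 18 = 37 → r_n = 115.2 kN.
  R_n,bearing = 1·75.6 + 1·115.2 = 190.8 kN → 0.75 × 190.8 = 143 kN.
Bearing governs: 143 kN.

143 kN (bearing governs)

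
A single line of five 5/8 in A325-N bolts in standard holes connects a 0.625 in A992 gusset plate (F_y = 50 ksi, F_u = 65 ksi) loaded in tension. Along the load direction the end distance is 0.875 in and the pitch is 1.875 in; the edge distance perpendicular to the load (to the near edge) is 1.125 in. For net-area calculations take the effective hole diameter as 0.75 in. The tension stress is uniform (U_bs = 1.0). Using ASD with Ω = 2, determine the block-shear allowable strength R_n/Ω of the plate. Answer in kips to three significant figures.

Shear plane L_v = 0.875 + 4·1.875 = 8.375 in; A_gv = 8.375 × 0.625 = 5.234 in².
A_nv = (8.375 − 4.5·0.75) × 0.625 = 3.125 in².
A_nt = (1.125 − 0.5·0.75) × 0.625 = 0.4688 in².
0.6 F_u A_nv = 121.9 kips; 0.6 F_y A_gv = 157 kips → shear rupture governs the shear term.
R_n = 121.9 + 1.0 × 65 × 0.4688 = 152.3 kips.
Allowable strength R_n/Ω = 152.3 / 2 = 76.2 kips.

76.2 kips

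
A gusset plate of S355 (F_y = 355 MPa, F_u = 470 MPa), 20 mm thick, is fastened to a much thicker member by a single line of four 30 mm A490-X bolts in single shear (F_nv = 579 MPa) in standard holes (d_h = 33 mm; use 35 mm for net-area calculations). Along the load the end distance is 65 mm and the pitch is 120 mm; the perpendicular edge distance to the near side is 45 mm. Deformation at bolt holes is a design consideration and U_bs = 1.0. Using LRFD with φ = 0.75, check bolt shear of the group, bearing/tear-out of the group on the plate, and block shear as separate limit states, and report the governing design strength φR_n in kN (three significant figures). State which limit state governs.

1230 kN (bolt shear governs)

Bolt shear: A_b = π·30²/4 = 706.9 mm²; R_n = 579 × 706.9 × 4 × 1 / 1000 = 1637 kN → 0.75 × 1637 = 1230 kN.
Bearing: edge l_c = 48.5, r_n = 547.1 kN; interior l_c = 87, r_n = 676.8 kN; R_n = 547.1 + 3·676.8 = 2577 kN → 1930 kN.
Block shear: A_gv = 8500, A_nv = 6050, A_nt = 550 mm²; R_n = min(0.6F_uA_nv, 0.6F_yA_gv) + U_bs·F_u·A_nt = 1965 kN → 1470 kN.
Bolt shear governs: 1230 kN.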